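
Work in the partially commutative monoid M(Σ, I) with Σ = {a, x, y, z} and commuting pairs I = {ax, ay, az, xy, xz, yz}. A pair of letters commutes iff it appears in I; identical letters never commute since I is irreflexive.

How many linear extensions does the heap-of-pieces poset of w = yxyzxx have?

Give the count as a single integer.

60

#0=y has no predecessor
#1=x has no predecessor
#2=y depends on [0:y]
#3=z has no predecessor
#4=x depends on [1:x]
#5=x depends on [4:x]
sources: [0:y, 1:x, 3:z]
N(rest) = Σ N(rest − s) over sources s of rest; N(one piece) = 1:
  size 1 → [2]=1  [3]=1  [5]=1
  size 2 → [0,2]=1  [2,3]=2  [2,5]=2  [3,5]=2  [4,5]=1
  size 3 → [0,2,3]=3  [0,2,5]=3  [1,4,5]=1  [2,3,5]=6  [2,4,5]=3  [3,4,5]=3
  size 4 → [0,2,3,5]=12  [0,2,4,5]=6  [1,2,4,5]=4  [1,3,4,5]=4  [2,3,4,5]=12
  first=0(y) contributes 20
  first=1(x) contributes 30
  first=3(z) contributes 10
|[w]| = 60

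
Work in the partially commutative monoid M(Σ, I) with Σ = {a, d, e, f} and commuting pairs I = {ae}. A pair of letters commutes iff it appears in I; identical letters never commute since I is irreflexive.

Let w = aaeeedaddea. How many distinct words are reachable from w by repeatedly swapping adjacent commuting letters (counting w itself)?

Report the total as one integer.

#0=a has no predecessor
#1=a depends on [0:a]
#2=e has no predecessor
#3=e depends on [2:e]
#4=e depends on [3:e]
#5=d depends on [1:a, 4:e]
#6=a depends on [5:d]
#7=d depends on [6:a]
#8=d depends on [7:d]
#9=e depends on [8:d]
#10=a depends on [8:d]
sources: [0:a, 2:e]
N(rest) = Σ N(rest − s) over sources s of rest; N(one piece) = 1:
  size 1 → [9]=1  [10]=1
  size 2 → [9,10]=2
  size 3 → [8,9,10]=2
  size 4 → [7,8,9,10]=2
  size 5 → [6,7,8,9,10]=2
  size 6 → [5,6,7,8,9,10]=2
  size 7 → [1,5,6,7,8,9,10]=2  [4,5,6,7,8,9,10]=2
  size 8 → [0,1,5,6,7,8,9,10]=2  [1,4,5,6,7,8,9,10]=4  [3,4,5,6,7,8,9,10]=2
  size 9 → [0,1,4,5,6,7,8,9,10]=6  [1,3,4,5,6,7,8,9,10]=6  [2,3,4,5,6,7,8,9,10]=2
  first=0(a) contributes 8
  first=2(e) contributes 12
|[w]| = 20

20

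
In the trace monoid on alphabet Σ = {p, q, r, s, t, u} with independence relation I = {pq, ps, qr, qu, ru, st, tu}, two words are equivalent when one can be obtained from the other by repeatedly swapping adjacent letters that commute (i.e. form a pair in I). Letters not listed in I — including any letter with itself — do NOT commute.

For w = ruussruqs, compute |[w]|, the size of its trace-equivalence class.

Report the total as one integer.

0(r) covers ∅
1(u) covers ∅
2(u) covers 1:u
3(s) covers 0:r, 2:u
4(s) covers 3:s
5(r) covers 4:s
6(u) covers 4:s
7(q) covers 4:s
8(s) covers 5:r, 6:u, 7:q
floor of heap: 0:r, 1:u
completions by unplaced set U, small U first (add the entries for U minus each lowest piece of U):
  |U|=1: {8}:1
  |U|=2: {5,8}:1  {6,8}:1  {7,8}:1
  |U|=3: {5,6,8}:2  {5,7,8}:2  {6,7,8}:2
  |U|=4: {5,6,7,8}:6
  |U|=5: {4,5,6,7,8}:6
  |U|=6: {3,4,5,6,7,8}:6
  |U|=7: {0,3,4,5,6,7,8}:6  {2,3,4,5,6,7,8}:6
  start at 0(r): 6
  start at 1(u): 12
sum over floor = 18

18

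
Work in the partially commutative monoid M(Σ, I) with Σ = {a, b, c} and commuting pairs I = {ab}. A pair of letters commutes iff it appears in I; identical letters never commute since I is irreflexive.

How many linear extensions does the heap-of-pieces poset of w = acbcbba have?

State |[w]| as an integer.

drop 0:a onto floor
drop 1:c onto {0:a}
drop 2:b onto {1:c}
drop 3:c onto {2:b}
drop 4:b onto {3:c}
drop 5:b onto {4:b}
drop 6:a onto {3:c}
ground layer = {0:a}
drop-orders for the pieces not yet dropped (sum over which currently-grounded one goes next):
  1 to go: {5} 1  {6} 1
  2 to go: {4,5} 1  {5,6} 2
  3 to go: {4,5,6} 3
  4 to go: {3,4,5,6} 3
  5 to go: {2,3,4,5,6} 3
  if 0:a drops first: 3 orders

3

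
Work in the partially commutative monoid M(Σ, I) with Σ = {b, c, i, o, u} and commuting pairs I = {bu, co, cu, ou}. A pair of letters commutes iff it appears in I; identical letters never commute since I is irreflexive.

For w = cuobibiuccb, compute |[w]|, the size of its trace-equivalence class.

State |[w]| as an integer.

0(c) covers ∅
1(u) covers ∅
2(o) covers ∅
3(b) covers 0:c, 2:o
4(i) covers 1:u, 3:b
5(b) covers 4:i
6(i) covers 5:b
7(u) covers 6:i
8(c) covers 6:i
9(c) covers 8:c
10(b) covers 9:c
floor of heap: 0:c, 1:u, 2:o
completions by unplaced set U, small U first (add the entries for U minus each lowest piece of U):
  |U|=1: {7}:1  {10}:1
  |U|=2: {7,10}:2  {9,10}:1
  |U|=3: {7,9,10}:3  {8,9,10}:1
  |U|=4: {7,8,9,10}:4
  |U|=5: {6,7,8,9,10}:4
  |U|=6: {5,6,7,8,9,10}:4
  |U|=7: {4,5,6,7,8,9,10}:4
  |U|=8: {1,4,5,6,7,8,9,10}:4  {3,4,5,6,7,8,9,10}:4
  |U|=9: {0,3,4,5,6,7,8,9,10}:4  {1,3,4,5,6,7,8,9,10}:8  {2,3,4,5,6,7,8,9,10}:4
  start at 0(c): 12
  start at 1(u): 8
  start at 2(o): 12
sum over floor = 32

32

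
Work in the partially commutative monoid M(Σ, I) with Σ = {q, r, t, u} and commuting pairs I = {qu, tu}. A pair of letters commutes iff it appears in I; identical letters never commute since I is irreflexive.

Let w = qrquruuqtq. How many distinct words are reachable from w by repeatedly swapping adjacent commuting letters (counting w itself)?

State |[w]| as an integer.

piece 0:q — minimal
piece 1:r rests on {0:q}
piece 2:q rests on {1:r}
piece 3:u rests on {1:r}
piece 4:r rests on {2:q, 3:u}
piece 5:u rests on {4:r}
piece 6:u rests on {5:u}
piece 7:q rests on {4:r}
piece 8:t rests on {7:q}
piece 9:q rests on {8:t}
minimal pieces: {0:q}
ways to finish when only these pieces remain (= sum over removing one remaining piece with nothing left below it):
  1 left: {6}→1  {9}→1
  2 left: {5,6}→1  {6,9}→2  {8,9}→1
  3 left: {5,6,9}→3  {6,8,9}→3  {7,8,9}→1
  4 left: {5,6,8,9}→6  {6,7,8,9}→4
  5 left: {5,6,7,8,9}→10
  6 left: {4,5,6,7,8,9}→10
  7 left: {2,4,5,6,7,8,9}→10  {3,4,5,6,7,8,9}→10
  8 left: {2,3,4,5,6,7,8,9}→20
  placing 0:q first → 20 extensions

20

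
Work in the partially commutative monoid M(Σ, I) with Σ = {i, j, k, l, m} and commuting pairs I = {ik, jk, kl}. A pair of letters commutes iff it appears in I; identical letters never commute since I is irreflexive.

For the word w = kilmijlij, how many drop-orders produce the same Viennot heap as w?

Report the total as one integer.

piece 0:k — minimal
piece 1:i — minimal
piece 2:l rests on {1:i}
piece 3:m rests on {0:k, 2:l}
piece 4:i rests on {3:m}
piece 5:j rests on {4:i}
piece 6:l rests on {5:j}
piece 7:i rests on {6:l}
piece 8:j rests on {7:i}
minimal pieces: {0:k, 1:i}
ways to finish when only these pieces remain (= sum over removing one remaining piece with nothing left below it):
  1 left: {8}→1
  2 left: {7,8}→1
  3 left: {6,7,8}→1
  4 left: {5,6,7,8}→1
  5 left: {4,5,6,7,8}→1
  6 left: {3,4,5,6,7,8}→1
  7 left: {0,3,4,5,6,7,8}→1  {2,3,4,5,6,7,8}→1
  placing 0:k first → 1 extensions
  placing 1:i first → 2 extensions
total linear extensions = 3

3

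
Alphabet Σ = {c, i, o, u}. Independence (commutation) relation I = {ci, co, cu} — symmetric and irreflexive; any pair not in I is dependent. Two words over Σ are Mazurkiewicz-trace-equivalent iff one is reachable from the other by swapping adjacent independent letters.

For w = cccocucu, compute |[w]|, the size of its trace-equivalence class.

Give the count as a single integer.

56

0(c) covers ∅
1(c) covers 0:c
2(c) covers 1:c
3(o) covers ∅
4(c) covers 2:c
5(u) covers 3:o
6(c) covers 4:c
7(u) covers 5:u
floor of heap: 0:c, 3:o
completions by unplaced set U, small U first (add the entries for U minus each lowest piece of U):
  |U|=1: {6}:1  {7}:1
  |U|=2: {4,6}:1  {5,7}:1  {6,7}:2
  |U|=3: {2,4,6}:1  {3,5,7}:1  {4,6,7}:3  {5,6,7}:3
  |U|=4: {1,2,4,6}:1  {2,4,6,7}:4  {3,5,6,7}:4  {4,5,6,7}:6
  |U|=5: {0,1,2,4,6}:1  {1,2,4,6,7}:5  {2,4,5,6,7}:10  {3,4,5,6,7}:10
  |U|=6: {0,1,2,4,6,7}:6  {1,2,4,5,6,7}:15  {2,3,4,5,6,7}:20
  start at 0(c): 35
  start at 3(o): 21
sum over floor = 56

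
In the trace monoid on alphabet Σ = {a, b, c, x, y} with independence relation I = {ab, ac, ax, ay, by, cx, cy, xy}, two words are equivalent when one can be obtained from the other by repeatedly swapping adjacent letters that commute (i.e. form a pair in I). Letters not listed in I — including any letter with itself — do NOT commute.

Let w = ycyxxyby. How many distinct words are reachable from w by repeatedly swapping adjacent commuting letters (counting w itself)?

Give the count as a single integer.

210

drop 0:y onto floor
drop 1:c onto floor
drop 2:y onto {0:y}
drop 3:x onto floor
drop 4:x onto {3:x}
drop 5:y onto {2:y}
drop 6:b onto {1:c, 4:x}
drop 7:y onto {5:y}
ground layer = {0:y, 1:c, 3:x}
drop-orders for the pieces not yet dropped (sum over which currently-grounded one goes next):
  1 to go: {6} 1  {7} 1
  2 to go: {1,6} 1  {4,6} 1  {5,7} 1  {6,7} 2
  3 to go: {1,4,6} 2  {1,6,7} 3  {2,5,7} 1  {3,4,6} 1  {4,6,7} 3  {5,6,7} 3
  4 to go: {0,2,5,7} 1  {1,3,4,6} 3  {1,4,6,7} 8  {1,5,6,7} 6  {2,5,6,7} 4  {3,4,6,7} 4  {4,5,6,7} 6
  5 to go: {0,2,5,6,7} 5  {1,2,5,6,7} 10  {1,3,4,6,7} 15  {1,4,5,6,7} 20  {2,4,5,6,7} 10  {3,4,5,6,7} 10
  6 to go: {0,1,2,5,6,7} 15  {0,2,4,5,6,7} 15  {1,2,4,5,6,7} 40  {1,3,4,5,6,7} 45  {2,3,4,5,6,7} 20
  if 0:y drops first: 105 orders
  if 1:c drops first: 35 orders
  if 3:x drops first: 70 orders
heap linearizations: 210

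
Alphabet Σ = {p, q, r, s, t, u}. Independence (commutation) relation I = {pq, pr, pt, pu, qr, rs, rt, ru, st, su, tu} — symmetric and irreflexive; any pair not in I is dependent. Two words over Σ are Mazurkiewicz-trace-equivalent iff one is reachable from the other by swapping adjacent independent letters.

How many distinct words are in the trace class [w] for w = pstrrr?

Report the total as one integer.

piece 0:p — minimal
piece 1:s rests on {0:p}
piece 2:t — minimal
piece 3:r — minimal
piece 4:r rests on {3:r}
piece 5:r rests on {4:r}
minimal pieces: {0:p, 2:t, 3:r}
ways to finish when only these pieces remain (= sum over removing one remaining piece with nothing left below it):
  1 left: {1}→1  {2}→1  {5}→1
  2 left: {0,1}→1  {1,2}→2  {1,5}→2  {2,5}→2  {4,5}→1
  3 left: {0,1,2}→3  {0,1,5}→3  {1,2,5}→6  {1,4,5}→3  {2,4,5}→3  {3,4,5}→1
  4 left: {0,1,2,5}→12  {0,1,4,5}→6  {1,2,4,5}→12  {1,3,4,5}→4  {2,3,4,5}→4
  placing 0:p first → 20 extensions
  placing 2:t first → 10 extensions
  placing 3:r first → 30 extensions
total linear extensions = 60

60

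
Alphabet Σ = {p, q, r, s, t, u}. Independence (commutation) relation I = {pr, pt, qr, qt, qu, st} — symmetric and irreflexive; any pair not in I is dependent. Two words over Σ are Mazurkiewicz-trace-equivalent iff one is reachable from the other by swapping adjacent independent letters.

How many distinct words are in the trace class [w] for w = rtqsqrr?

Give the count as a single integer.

17

drop 0:r onto floor
drop 1:t onto {0:r}
drop 2:q onto floor
drop 3:s onto {0:r, 2:q}
drop 4:q onto {3:s}
drop 5:r onto {1:t, 3:s}
drop 6:r onto {5:r}
ground layer = {0:r, 2:q}
drop-orders for the pieces not yet dropped (sum over which currently-grounded one goes next):
  1 to go: {4} 1  {6} 1
  2 to go: {4,6} 2  {5,6} 1
  3 to go: {1,5,6} 1  {4,5,6} 3
  4 to go: {1,4,5,6} 4  {3,4,5,6} 3
  5 to go: {1,3,4,5,6} 7  {2,3,4,5,6} 3
  if 0:r drops first: 10 orders
  if 2:q drops first: 7 orders
heap linearizations: 17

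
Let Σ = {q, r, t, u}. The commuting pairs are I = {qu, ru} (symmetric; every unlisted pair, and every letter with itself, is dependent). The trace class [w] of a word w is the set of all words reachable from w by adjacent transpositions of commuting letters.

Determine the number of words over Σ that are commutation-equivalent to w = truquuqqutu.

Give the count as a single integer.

piece 0:t — minimal
piece 1:r rests on {0:t}
piece 2:u rests on {0:t}
piece 3:q rests on {1:r}
piece 4:u rests on {2:u}
piece 5:u rests on {4:u}
piece 6:q rests on {3:q}
piece 7:q rests on {6:q}
piece 8:u rests on {5:u}
piece 9:t rests on {7:q, 8:u}
piece 10:u rests on {9:t}
minimal pieces: {0:t}
ways to finish when only these pieces remain (= sum over removing one remaining piece with nothing left below it):
  1 left: {10}→1
  2 left: {9,10}→1
  3 left: {7,9,10}→1  {8,9,10}→1
  4 left: {5,8,9,10}→1  {6,7,9,10}→1  {7,8,9,10}→2
  5 left: {3,6,7,9,10}→1  {4,5,8,9,10}→1  {5,7,8,9,10}→3  {6,7,8,9,10}→3
  6 left: {1,3,6,7,9,10}→1  {2,4,5,8,9,10}→1  {3,6,7,8,9,10}→4  {4,5,7,8,9,10}→4  {5,6,7,8,9,10}→6
  7 left: {1,3,6,7,8,9,10}→5  {2,4,5,7,8,9,10}→5  {3,5,6,7,8,9,10}→10  {4,5,6,7,8,9,10}→10
  8 left: {1,3,5,6,7,8,9,10}→15  {2,4,5,6,7,8,9,10}→15  {3,4,5,6,7,8,9,10}→20
  9 left: {1,3,4,5,6,7,8,9,10}→35  {2,3,4,5,6,7,8,9,10}→35
  placing 0:t first → 70 extensions

70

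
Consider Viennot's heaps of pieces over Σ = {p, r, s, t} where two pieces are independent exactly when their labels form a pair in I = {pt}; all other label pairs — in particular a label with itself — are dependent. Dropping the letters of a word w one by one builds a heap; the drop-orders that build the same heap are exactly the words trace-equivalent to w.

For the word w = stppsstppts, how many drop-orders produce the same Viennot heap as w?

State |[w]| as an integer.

18

piece 0:s — minimal
piece 1:t rests on {0:s}
piece 2:p rests on {0:s}
piece 3:p rests on {2:p}
piece 4:s rests on {1:t, 3:p}
piece 5:s rests on {4:s}
piece 6:t rests on {5:s}
piece 7:p rests on {5:s}
piece 8:p rests on {7:p}
piece 9:t rests on {6:t}
piece 10:s rests on {8:p, 9:t}
minimal pieces: {0:s}
ways to finish when only these pieces remain (= sum over removing one remaining piece with nothing left below it):
  1 left: {10}→1
  2 left: {8,10}→1  {9,10}→1
  3 left: {6,9,10}→1  {7,8,10}→1  {8,9,10}→2
  4 left: {6,8,9,10}→3  {7,8,9,10}→3
  5 left: {6,7,8,9,10}→6
  6 left: {5,6,7,8,9,10}→6
  7 left: {4,5,6,7,8,9,10}→6
  8 left: {1,4,5,6,7,8,9,10}→6  {3,4,5,6,7,8,9,10}→6
  9 left: {1,3,4,5,6,7,8,9,10}→12  {2,3,4,5,6,7,8,9,10}→6
  placing 0:s first → 18 extensions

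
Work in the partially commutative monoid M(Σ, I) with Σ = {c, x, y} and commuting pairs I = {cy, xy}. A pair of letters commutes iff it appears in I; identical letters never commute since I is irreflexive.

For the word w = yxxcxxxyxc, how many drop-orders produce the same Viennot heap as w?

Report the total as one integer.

0(y) covers ∅
1(x) covers ∅
2(x) covers 1:x
3(c) covers 2:x
4(x) covers 3:c
5(x) covers 4:x
6(x) covers 5:x
7(y) covers 0:y
8(x) covers 6:x
9(c) covers 8:x
floor of heap: 0:y, 1:x
completions by unplaced set U, small U first (add the entries for U minus each lowest piece of U):
  |U|=1: {7}:1  {9}:1
  |U|=2: {0,7}:1  {7,9}:2  {8,9}:1
  |U|=3: {0,7,9}:3  {6,8,9}:1  {7,8,9}:3
  |U|=4: {0,7,8,9}:6  {5,6,8,9}:1  {6,7,8,9}:4
  |U|=5: {0,6,7,8,9}:10  {4,5,6,8,9}:1  {5,6,7,8,9}:5
  |U|=6: {0,5,6,7,8,9}:15  {3,4,5,6,8,9}:1  {4,5,6,7,8,9}:6
  |U|=7: {0,4,5,6,7,8,9}:21  {2,3,4,5,6,8,9}:1  {3,4,5,6,7,8,9}:7
  |U|=8: {0,3,4,5,6,7,8,9}:28  {1,2,3,4,5,6,8,9}:1  {2,3,4,5,6,7,8,9}:8
  start at 0(y): 9
  start at 1(x): 36
sum over floor = 45

45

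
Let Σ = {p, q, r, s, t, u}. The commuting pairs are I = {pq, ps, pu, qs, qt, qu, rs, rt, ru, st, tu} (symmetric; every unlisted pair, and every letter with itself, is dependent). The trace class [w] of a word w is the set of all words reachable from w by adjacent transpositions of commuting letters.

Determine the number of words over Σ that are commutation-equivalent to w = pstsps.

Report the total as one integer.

#0=p has no predecessor
#1=s has no predecessor
#2=t depends on [0:p]
#3=s depends on [1:s]
#4=p depends on [2:t]
#5=s depends on [3:s]
sources: [0:p, 1:s]
N(rest) = Σ N(rest − s) over sources s of rest; N(one piece) = 1:
  size 1 → [4]=1  [5]=1
  size 2 → [2,4]=1  [3,5]=1  [4,5]=2
  size 3 → [0,2,4]=1  [1,3,5]=1  [2,4,5]=3  [3,4,5]=3
  size 4 → [0,2,4,5]=4  [1,3,4,5]=4  [2,3,4,5]=6
  first=0(p) contributes 10
  first=1(s) contributes 10
|[w]| = 20

20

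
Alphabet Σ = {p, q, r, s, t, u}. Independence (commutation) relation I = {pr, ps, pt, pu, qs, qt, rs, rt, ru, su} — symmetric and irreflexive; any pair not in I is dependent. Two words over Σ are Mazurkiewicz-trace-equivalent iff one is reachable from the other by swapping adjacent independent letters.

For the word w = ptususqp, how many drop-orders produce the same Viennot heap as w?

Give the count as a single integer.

piece 0:p — minimal
piece 1:t — minimal
piece 2:u rests on {1:t}
piece 3:s rests on {1:t}
piece 4:u rests on {2:u}
piece 5:s rests on {3:s}
piece 6:q rests on {0:p, 4:u}
piece 7:p rests on {6:q}
minimal pieces: {0:p, 1:t}
ways to finish when only these pieces remain (= sum over removing one remaining piece with nothing left below it):
  1 left: {5}→1  {7}→1
  2 left: {3,5}→1  {5,7}→2  {6,7}→1
  3 left: {0,6,7}→1  {3,5,7}→3  {4,6,7}→1  {5,6,7}→3
  4 left: {0,4,6,7}→2  {0,5,6,7}→4  {2,4,6,7}→1  {3,5,6,7}→6  {4,5,6,7}→4
  5 left: {0,2,4,6,7}→3  {0,3,5,6,7}→10  {0,4,5,6,7}→10  {2,4,5,6,7}→5  {3,4,5,6,7}→10
  6 left: {0,2,4,5,6,7}→18  {0,3,4,5,6,7}→30  {2,3,4,5,6,7}→15
  placing 0:p first → 15 extensions
  placing 1:t first → 63 extensions
total linear extensions = 78

78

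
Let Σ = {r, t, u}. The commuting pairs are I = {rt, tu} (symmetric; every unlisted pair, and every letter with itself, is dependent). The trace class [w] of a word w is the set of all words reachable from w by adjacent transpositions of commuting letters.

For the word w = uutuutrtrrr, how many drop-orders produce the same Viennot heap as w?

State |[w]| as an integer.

#0=u has no predecessor
#1=u depends on [0:u]
#2=t has no predecessor
#3=u depends on [1:u]
#4=u depends on [3:u]
#5=t depends on [2:t]
#6=r depends on [4:u]
#7=t depends on [5:t]
#8=r depends on [6:r]
#9=r depends on [8:r]
#10=r depends on [9:r]
sources: [0:u, 2:t]
N(rest) = Σ N(rest − s) over sources s of rest; N(one piece) = 1:
  size 1 → [7]=1  [10]=1
  size 2 → [5,7]=1  [7,10]=2  [9,10]=1
  size 3 → [2,5,7]=1  [5,7,10]=3  [7,9,10]=3  [8,9,10]=1
  size 4 → [2,5,7,10]=4  [5,7,9,10]=6  [6,8,9,10]=1  [7,8,9,10]=4
  size 5 → [2,5,7,9,10]=10  [4,6,8,9,10]=1  [5,7,8,9,10]=10  [6,7,8,9,10]=5
  size 6 → [2,5,7,8,9,10]=20  [3,4,6,8,9,10]=1  [4,6,7,8,9,10]=6  [5,6,7,8,9,10]=15
  size 7 → [1,3,4,6,8,9,10]=1  [2,5,6,7,8,9,10]=35  [3,4,6,7,8,9,10]=7  [4,5,6,7,8,9,10]=21
  size 8 → [0,1,3,4,6,8,9,10]=1  [1,3,4,6,7,8,9,10]=8  [2,4,5,6,7,8,9,10]=56  [3,4,5,6,7,8,9,10]=28
  size 9 → [0,1,3,4,6,7,8,9,10]=9  [1,3,4,5,6,7,8,9,10]=36  [2,3,4,5,6,7,8,9,10]=84
  first=0(u) contributes 120
  first=2(t) contributes 45
|[w]| = 165

165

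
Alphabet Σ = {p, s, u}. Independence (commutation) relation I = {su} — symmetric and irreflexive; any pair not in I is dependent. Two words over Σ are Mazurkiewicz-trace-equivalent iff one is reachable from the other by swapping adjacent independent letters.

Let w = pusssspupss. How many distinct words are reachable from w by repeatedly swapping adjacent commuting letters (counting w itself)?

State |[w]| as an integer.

5

drop 0:p onto floor
drop 1:u onto {0:p}
drop 2:s onto {0:p}
drop 3:s onto {2:s}
drop 4:s onto {3:s}
drop 5:s onto {4:s}
drop 6:p onto {1:u, 5:s}
drop 7:u onto {6:p}
drop 8:p onto {7:u}
drop 9:s onto {8:p}
drop 10:s onto {9:s}
ground layer = {0:p}
drop-orders for the pieces not yet dropped (sum over which currently-grounded one goes next):
  1 to go: {10} 1
  2 to go: {9,10} 1
  3 to go: {8,9,10} 1
  4 to go: {7,8,9,10} 1
  5 to go: {6,7,8,9,10} 1
  6 to go: {1,6,7,8,9,10} 1  {5,6,7,8,9,10} 1
  7 to go: {1,5,6,7,8,9,10} 2  {4,5,6,7,8,9,10} 1
  8 to go: {1,4,5,6,7,8,9,10} 3  {3,4,5,6,7,8,9,10} 1
  9 to go: {1,3,4,5,6,7,8,9,10} 4  {2,3,4,5,6,7,8,9,10} 1
  if 0:p drops first: 5 orders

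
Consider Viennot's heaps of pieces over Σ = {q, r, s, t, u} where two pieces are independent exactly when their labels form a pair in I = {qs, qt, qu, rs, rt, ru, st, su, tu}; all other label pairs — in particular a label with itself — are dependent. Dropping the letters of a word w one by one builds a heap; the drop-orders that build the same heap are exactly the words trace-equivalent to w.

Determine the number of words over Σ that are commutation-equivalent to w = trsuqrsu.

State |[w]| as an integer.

1680

0(t) covers ∅
1(r) covers ∅
2(s) covers ∅
3(u) covers ∅
4(q) covers 1:r
5(r) covers 4:q
6(s) covers 2:s
7(u) covers 3:u
floor of heap: 0:t, 1:r, 2:s, 3:u
completions by unplaced set U, small U first (add the entries for U minus each lowest piece of U):
  |U|=1: {0}:1  {5}:1  {6}:1  {7}:1
  |U|=2: {0,5}:2  {0,6}:2  {0,7}:2  {2,6}:1  {3,7}:1  {4,5}:1  {5,6}:2  {5,7}:2  {6,7}:2
  |U|=3: {0,2,6}:3  {0,3,7}:3  {0,4,5}:3  {0,5,6}:6  {0,5,7}:6  {0,6,7}:6  {1,4,5}:1  {2,5,6}:3  {2,6,7}:3  {3,5,7}:3  {3,6,7}:3  {4,5,6}:3  {4,5,7}:3  {5,6,7}:6
  |U|=4: {0,1,4,5}:4  {0,2,5,6}:12  {0,2,6,7}:12  {0,3,5,7}:12  {0,3,6,7}:12  {0,4,5,6}:12  {0,4,5,7}:12  {0,5,6,7}:24  {1,4,5,6}:4  {1,4,5,7}:4  {2,3,6,7}:6  {2,4,5,6}:6  {2,5,6,7}:12  {3,4,5,7}:6  {3,5,6,7}:12  {4,5,6,7}:12
  |U|=5: {0,1,4,5,6}:20  {0,1,4,5,7}:20  {0,2,3,6,7}:30  {0,2,4,5,6}:30  {0,2,5,6,7}:60  {0,3,4,5,7}:30  {0,3,5,6,7}:60  {0,4,5,6,7}:60  {1,2,4,5,6}:10  {1,3,4,5,7}:10  {1,4,5,6,7}:20  {2,3,5,6,7}:30  {2,4,5,6,7}:30  {3,4,5,6,7}:30
  |U|=6: {0,1,2,4,5,6}:60  {0,1,3,4,5,7}:60  {0,1,4,5,6,7}:120  {0,2,3,5,6,7}:180  {0,2,4,5,6,7}:180  {0,3,4,5,6,7}:180  {1,2,4,5,6,7}:60  {1,3,4,5,6,7}:60  {2,3,4,5,6,7}:90
  start at 0(t): 210
  start at 1(r): 630
  start at 2(s): 420
  start at 3(u): 420
sum over floor = 1680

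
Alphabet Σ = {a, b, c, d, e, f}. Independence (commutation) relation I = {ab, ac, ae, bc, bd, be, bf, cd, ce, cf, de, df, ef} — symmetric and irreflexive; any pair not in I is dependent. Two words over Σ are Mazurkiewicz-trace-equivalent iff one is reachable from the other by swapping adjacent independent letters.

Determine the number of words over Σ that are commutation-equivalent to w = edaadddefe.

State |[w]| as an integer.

480

#0=e has no predecessor
#1=d has no predecessor
#2=a depends on [1:d]
#3=a depends on [2:a]
#4=d depends on [3:a]
#5=d depends on [4:d]
#6=d depends on [5:d]
#7=e depends on [0:e]
#8=f depends on [3:a]
#9=e depends on [7:e]
sources: [0:e, 1:d]
N(rest) = Σ N(rest − s) over sources s of rest; N(one piece) = 1:
  size 1 → [6]=1  [8]=1  [9]=1
  size 2 → [5,6]=1  [6,8]=2  [6,9]=2  [7,9]=1  [8,9]=2
  size 3 → [0,7,9]=1  [4,5,6]=1  [5,6,8]=3  [5,6,9]=3  [6,7,9]=3  [6,8,9]=6  [7,8,9]=3
  size 4 → [0,6,7,9]=4  [0,7,8,9]=4  [4,5,6,8]=4  [4,5,6,9]=4  [5,6,7,9]=6  [5,6,8,9]=12  [6,7,8,9]=12
  size 5 → [0,5,6,7,9]=10  [0,6,7,8,9]=20  [3,4,5,6,8]=4  [4,5,6,7,9]=10  [4,5,6,8,9]=20  [5,6,7,8,9]=30
  size 6 → [0,4,5,6,7,9]=20  [0,5,6,7,8,9]=60  [2,3,4,5,6,8]=4  [3,4,5,6,8,9]=24  [4,5,6,7,8,9]=60
  size 7 → [0,4,5,6,7,8,9]=140  [1,2,3,4,5,6,8]=4  [2,3,4,5,6,8,9]=28  [3,4,5,6,7,8,9]=84
  size 8 → [0,3,4,5,6,7,8,9]=224  [1,2,3,4,5,6,8,9]=32  [2,3,4,5,6,7,8,9]=112
  first=0(e) contributes 144
  first=1(d) contributes 336
|[w]| = 480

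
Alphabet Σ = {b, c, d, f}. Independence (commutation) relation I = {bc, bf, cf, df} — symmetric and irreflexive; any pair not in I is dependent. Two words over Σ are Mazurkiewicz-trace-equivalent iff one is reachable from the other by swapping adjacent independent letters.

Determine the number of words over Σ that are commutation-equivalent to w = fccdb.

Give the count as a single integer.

piece 0:f — minimal
piece 1:c — minimal
piece 2:c rests on {1:c}
piece 3:d rests on {2:c}
piece 4:b rests on {3:d}
minimal pieces: {0:f, 1:c}
ways to finish when only these pieces remain (= sum over removing one remaining piece with nothing left below it):
  1 left: {0}→1  {4}→1
  2 left: {0,4}→2  {3,4}→1
  3 left: {0,3,4}→3  {2,3,4}→1
  placing 0:f first → 1 extensions
  placing 1:c first → 4 extensions
total linear extensions = 5

5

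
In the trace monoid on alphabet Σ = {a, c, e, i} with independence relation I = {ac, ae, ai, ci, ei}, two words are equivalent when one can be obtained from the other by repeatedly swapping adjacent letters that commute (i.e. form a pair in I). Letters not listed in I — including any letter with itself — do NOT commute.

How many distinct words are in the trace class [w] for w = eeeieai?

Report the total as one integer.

drop 0:e onto floor
drop 1:e onto {0:e}
drop 2:e onto {1:e}
drop 3:i onto floor
drop 4:e onto {2:e}
drop 5:a onto floor
drop 6:i onto {3:i}
ground layer = {0:e, 3:i, 5:a}
drop-orders for the pieces not yet dropped (sum over which currently-grounded one goes next):
  1 to go: {4} 1  {5} 1  {6} 1
  2 to go: {2,4} 1  {3,6} 1  {4,5} 2  {4,6} 2  {5,6} 2
  3 to go: {1,2,4} 1  {2,4,5} 3  {2,4,6} 3  {3,4,6} 3  {3,5,6} 3  {4,5,6} 6
  4 to go: {0,1,2,4} 1  {1,2,4,5} 4  {1,2,4,6} 4  {2,3,4,6} 6  {2,4,5,6} 12  {3,4,5,6} 12
  5 to go: {0,1,2,4,5} 5  {0,1,2,4,6} 5  {1,2,3,4,6} 10  {1,2,4,5,6} 20  {2,3,4,5,6} 30
  if 0:e drops first: 60 orders
  if 3:i drops first: 30 orders
  if 5:a drops first: 15 orders
heap linearizations: 105

105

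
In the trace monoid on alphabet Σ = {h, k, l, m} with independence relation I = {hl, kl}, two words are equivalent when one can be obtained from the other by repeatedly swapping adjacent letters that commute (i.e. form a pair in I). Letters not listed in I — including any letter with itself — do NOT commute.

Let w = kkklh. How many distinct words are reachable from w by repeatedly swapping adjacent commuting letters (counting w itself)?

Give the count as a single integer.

drop 0:k onto floor
drop 1:k onto {0:k}
drop 2:k onto {1:k}
drop 3:l onto floor
drop 4:h onto {2:k}
ground layer = {0:k, 3:l}
drop-orders for the pieces not yet dropped (sum over which currently-grounded one goes next):
  1 to go: {3} 1  {4} 1
  2 to go: {2,4} 1  {3,4} 2
  3 to go: {1,2,4} 1  {2,3,4} 3
  if 0:k drops first: 4 orders
  if 3:l drops first: 1 orders
heap linearizations: 5

5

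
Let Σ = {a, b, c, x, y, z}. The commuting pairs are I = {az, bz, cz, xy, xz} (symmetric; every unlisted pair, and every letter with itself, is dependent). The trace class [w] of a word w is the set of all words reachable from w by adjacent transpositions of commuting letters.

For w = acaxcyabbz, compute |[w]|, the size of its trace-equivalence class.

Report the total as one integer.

4

drop 0:a onto floor
drop 1:c onto {0:a}
drop 2:a onto {1:c}
drop 3:x onto {2:a}
drop 4:c onto {3:x}
drop 5:y onto {4:c}
drop 6:a onto {5:y}
drop 7:b onto {6:a}
drop 8:b onto {7:b}
drop 9:z onto {5:y}
ground layer = {0:a}
drop-orders for the pieces not yet dropped (sum over which currently-grounded one goes next):
  1 to go: {8} 1  {9} 1
  2 to go: {7,8} 1  {8,9} 2
  3 to go: {6,7,8} 1  {7,8,9} 3
  4 to go: {6,7,8,9} 4
  5 to go: {5,6,7,8,9} 4
  6 to go: {4,5,6,7,8,9} 4
  7 to go: {3,4,5,6,7,8,9} 4
  8 to go: {2,3,4,5,6,7,8,9} 4
  if 0:a drops first: 4 orders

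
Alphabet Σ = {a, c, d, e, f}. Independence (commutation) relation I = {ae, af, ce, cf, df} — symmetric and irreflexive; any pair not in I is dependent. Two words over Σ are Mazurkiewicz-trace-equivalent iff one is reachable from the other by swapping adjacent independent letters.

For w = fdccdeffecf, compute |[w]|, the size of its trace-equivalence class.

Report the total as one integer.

31

#0=f has no predecessor
#1=d has no predecessor
#2=c depends on [1:d]
#3=c depends on [2:c]
#4=d depends on [3:c]
#5=e depends on [0:f, 4:d]
#6=f depends on [5:e]
#7=f depends on [6:f]
#8=e depends on [7:f]
#9=c depends on [4:d]
#10=f depends on [8:e]
sources: [0:f, 1:d]
N(rest) = Σ N(rest − s) over sources s of rest; N(one piece) = 1:
  size 1 → [9]=1  [10]=1
  size 2 → [8,10]=1  [9,10]=2
  size 3 → [7,8,10]=1  [8,9,10]=3
  size 4 → [6,7,8,10]=1  [7,8,9,10]=4
  size 5 → [5,6,7,8,10]=1  [6,7,8,9,10]=5
  size 6 → [0,5,6,7,8,10]=1  [5,6,7,8,9,10]=6
  size 7 → [0,5,6,7,8,9,10]=7  [4,5,6,7,8,9,10]=6
  size 8 → [0,4,5,6,7,8,9,10]=13  [3,4,5,6,7,8,9,10]=6
  size 9 → [0,3,4,5,6,7,8,9,10]=19  [2,3,4,5,6,7,8,9,10]=6
  first=0(f) contributes 6
  first=1(d) contributes 25
|[w]| = 31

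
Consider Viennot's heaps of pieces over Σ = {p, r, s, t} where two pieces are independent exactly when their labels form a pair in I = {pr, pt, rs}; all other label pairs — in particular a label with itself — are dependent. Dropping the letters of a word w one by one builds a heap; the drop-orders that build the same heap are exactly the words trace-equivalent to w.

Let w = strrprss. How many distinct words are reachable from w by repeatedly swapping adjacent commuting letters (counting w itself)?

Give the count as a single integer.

30

0(s) covers ∅
1(t) covers 0:s
2(r) covers 1:t
3(r) covers 2:r
4(p) covers 0:s
5(r) covers 3:r
6(s) covers 1:t, 4:p
7(s) covers 6:s
floor of heap: 0:s
completions by unplaced set U, small U first (add the entries for U minus each lowest piece of U):
  |U|=1: {5}:1  {7}:1
  |U|=2: {3,5}:1  {5,7}:2  {6,7}:1
  |U|=3: {2,3,5}:1  {3,5,7}:3  {4,6,7}:1  {5,6,7}:3
  |U|=4: {2,3,5,7}:4  {3,5,6,7}:6  {4,5,6,7}:4
  |U|=5: {2,3,5,6,7}:10  {3,4,5,6,7}:10
  |U|=6: {1,2,3,5,6,7}:10  {2,3,4,5,6,7}:20
  start at 0(s): 30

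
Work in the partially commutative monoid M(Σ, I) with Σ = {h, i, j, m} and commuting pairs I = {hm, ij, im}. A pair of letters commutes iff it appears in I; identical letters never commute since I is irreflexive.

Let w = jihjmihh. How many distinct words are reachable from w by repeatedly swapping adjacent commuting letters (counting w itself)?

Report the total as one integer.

14

#0=j has no predecessor
#1=i has no predecessor
#2=h depends on [0:j, 1:i]
#3=j depends on [2:h]
#4=m depends on [3:j]
#5=i depends on [2:h]
#6=h depends on [3:j, 5:i]
#7=h depends on [6:h]
sources: [0:j, 1:i]
N(rest) = Σ N(rest − s) over sources s of rest; N(one piece) = 1:
  size 1 → [4]=1  [7]=1
  size 2 → [4,7]=2  [6,7]=1
  size 3 → [4,6,7]=3  [5,6,7]=1
  size 4 → [3,4,6,7]=3  [4,5,6,7]=4
  size 5 → [3,4,5,6,7]=7
  size 6 → [2,3,4,5,6,7]=7
  first=0(j) contributes 7
  first=1(i) contributes 7
|[w]| = 14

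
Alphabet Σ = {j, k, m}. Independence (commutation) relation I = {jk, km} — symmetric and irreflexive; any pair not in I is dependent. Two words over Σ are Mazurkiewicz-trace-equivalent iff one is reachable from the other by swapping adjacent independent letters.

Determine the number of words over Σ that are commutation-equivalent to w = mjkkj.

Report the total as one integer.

10

0(m) covers ∅
1(j) covers 0:m
2(k) covers ∅
3(k) covers 2:k
4(j) covers 1:j
floor of heap: 0:m, 2:k
completions by unplaced set U, small U first (add the entries for U minus each lowest piece of U):
  |U|=1: {3}:1  {4}:1
  |U|=2: {1,4}:1  {2,3}:1  {3,4}:2
  |U|=3: {0,1,4}:1  {1,3,4}:3  {2,3,4}:3
  start at 0(m): 6
  start at 2(k): 4
sum over floor = 10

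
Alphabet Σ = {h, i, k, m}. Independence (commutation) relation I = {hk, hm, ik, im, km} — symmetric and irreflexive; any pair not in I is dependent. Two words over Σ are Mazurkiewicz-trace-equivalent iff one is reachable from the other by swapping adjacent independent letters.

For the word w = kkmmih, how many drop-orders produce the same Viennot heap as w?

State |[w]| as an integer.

drop 0:k onto floor
drop 1:k onto {0:k}
drop 2:m onto floor
drop 3:m onto {2:m}
drop 4:i onto floor
drop 5:h onto {4:i}
ground layer = {0:k, 2:m, 4:i}
drop-orders for the pieces not yet dropped (sum over which currently-grounded one goes next):
  1 to go: {1} 1  {3} 1  {5} 1
  2 to go: {0,1} 1  {1,3} 2  {1,5} 2  {2,3} 1  {3,5} 2  {4,5} 1
  3 to go: {0,1,3} 3  {0,1,5} 3  {1,2,3} 3  {1,3,5} 6  {1,4,5} 3  {2,3,5} 3  {3,4,5} 3
  4 to go: {0,1,2,3} 6  {0,1,3,5} 12  {0,1,4,5} 6  {1,2,3,5} 12  {1,3,4,5} 12  {2,3,4,5} 6
  if 0:k drops first: 30 orders
  if 2:m drops first: 30 orders
  if 4:i drops first: 30 orders
heap linearizations: 90

90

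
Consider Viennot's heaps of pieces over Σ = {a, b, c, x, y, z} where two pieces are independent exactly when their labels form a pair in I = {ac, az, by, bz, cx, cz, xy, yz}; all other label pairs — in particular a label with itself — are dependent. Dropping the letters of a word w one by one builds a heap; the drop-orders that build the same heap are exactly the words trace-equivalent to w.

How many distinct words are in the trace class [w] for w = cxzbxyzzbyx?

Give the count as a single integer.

drop 0:c onto floor
drop 1:x onto floor
drop 2:z onto {1:x}
drop 3:b onto {0:c, 1:x}
drop 4:x onto {2:z, 3:b}
drop 5:y onto {0:c}
drop 6:z onto {4:x}
drop 7:z onto {6:z}
drop 8:b onto {4:x}
drop 9:y onto {5:y}
drop 10:x onto {7:z, 8:b}
ground layer = {0:c, 1:x}
drop-orders for the pieces not yet dropped (sum over which currently-grounded one goes next):
  1 to go: {9} 1  {10} 1
  2 to go: {5,9} 1  {7,10} 1  {8,10} 1  {9,10} 2
  3 to go: {5,9,10} 3  {6,7,10} 1  {7,8,10} 2  {7,9,10} 3  {8,9,10} 3
  4 to go: {5,7,9,10} 6  {5,8,9,10} 6  {6,7,8,10} 3  {6,7,9,10} 4  {7,8,9,10} 8
  5 to go: {4,6,7,8,10} 3  {5,6,7,9,10} 10  {5,7,8,9,10} 20  {6,7,8,9,10} 15
  6 to go: {2,4,6,7,8,10} 3  {3,4,6,7,8,10} 3  {4,6,7,8,9,10} 18  {5,6,7,8,9,10} 45
  7 to go: {2,3,4,6,7,8,10} 6  {2,4,6,7,8,9,10} 21  {3,4,6,7,8,9,10} 21  {4,5,6,7,8,9,10} 63
  8 to go: {1,2,3,4,6,7,8,10} 6  {2,3,4,6,7,8,9,10} 48  {2,4,5,6,7,8,9,10} 84  {3,4,5,6,7,8,9,10} 84
  9 to go: {0,3,4,5,6,7,8,9,10} 84  {1,2,3,4,6,7,8,9,10} 54  {2,3,4,5,6,7,8,9,10} 216
  if 0:c drops first: 270 orders
  if 1:x drops first: 300 orders
heap linearizations: 570

570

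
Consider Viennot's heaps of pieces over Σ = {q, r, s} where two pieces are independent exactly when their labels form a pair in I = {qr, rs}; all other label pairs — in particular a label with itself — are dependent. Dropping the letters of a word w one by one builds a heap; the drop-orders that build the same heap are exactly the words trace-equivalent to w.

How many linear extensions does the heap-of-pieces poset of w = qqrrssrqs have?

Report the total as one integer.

0(q) covers ∅
1(q) covers 0:q
2(r) covers ∅
3(r) covers 2:r
4(s) covers 1:q
5(s) covers 4:s
6(r) covers 3:r
7(q) covers 5:s
8(s) covers 7:q
floor of heap: 0:q, 2:r
completions by unplaced set U, small U first (add the entries for U minus each lowest piece of U):
  |U|=1: {6}:1  {8}:1
  |U|=2: {3,6}:1  {6,8}:2  {7,8}:1
  |U|=3: {2,3,6}:1  {3,6,8}:3  {5,7,8}:1  {6,7,8}:3
  |U|=4: {2,3,6,8}:4  {3,6,7,8}:6  {4,5,7,8}:1  {5,6,7,8}:4
  |U|=5: {1,4,5,7,8}:1  {2,3,6,7,8}:10  {3,5,6,7,8}:10  {4,5,6,7,8}:5
  |U|=6: {0,1,4,5,7,8}:1  {1,4,5,6,7,8}:6  {2,3,5,6,7,8}:20  {3,4,5,6,7,8}:15
  |U|=7: {0,1,4,5,6,7,8}:7  {1,3,4,5,6,7,8}:21  {2,3,4,5,6,7,8}:35
  start at 0(q): 56
  start at 2(r): 28
sum over floor = 84

84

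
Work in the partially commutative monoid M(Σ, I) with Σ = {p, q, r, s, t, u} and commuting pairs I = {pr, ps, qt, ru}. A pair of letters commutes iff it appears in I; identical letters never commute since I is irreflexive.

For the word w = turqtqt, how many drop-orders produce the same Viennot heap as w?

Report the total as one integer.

12

#0=t has no predecessor
#1=u depends on [0:t]
#2=r depends on [0:t]
#3=q depends on [1:u, 2:r]
#4=t depends on [1:u, 2:r]
#5=q depends on [3:q]
#6=t depends on [4:t]
sources: [0:t]
N(rest) = Σ N(rest − s) over sources s of rest; N(one piece) = 1:
  size 1 → [5]=1  [6]=1
  size 2 → [3,5]=1  [4,6]=1  [5,6]=2
  size 3 → [3,5,6]=3  [4,5,6]=3
  size 4 → [3,4,5,6]=6
  size 5 → [1,3,4,5,6]=6  [2,3,4,5,6]=6
  first=0(t) contributes 12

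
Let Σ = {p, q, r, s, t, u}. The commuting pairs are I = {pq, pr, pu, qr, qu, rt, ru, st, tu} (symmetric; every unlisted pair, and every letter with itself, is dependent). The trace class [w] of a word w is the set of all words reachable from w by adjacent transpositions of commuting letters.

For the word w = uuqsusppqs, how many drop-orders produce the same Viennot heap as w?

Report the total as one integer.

drop 0:u onto floor
drop 1:u onto {0:u}
drop 2:q onto floor
drop 3:s onto {1:u, 2:q}
drop 4:u onto {3:s}
drop 5:s onto {4:u}
drop 6:p onto {5:s}
drop 7:p onto {6:p}
drop 8:q onto {5:s}
drop 9:s onto {7:p, 8:q}
ground layer = {0:u, 2:q}
drop-orders for the pieces not yet dropped (sum over which currently-grounded one goes next):
  1 to go: {9} 1
  2 to go: {7,9} 1  {8,9} 1
  3 to go: {6,7,9} 1  {7,8,9} 2
  4 to go: {6,7,8,9} 3
  5 to go: {5,6,7,8,9} 3
  6 to go: {4,5,6,7,8,9} 3
  7 to go: {3,4,5,6,7,8,9} 3
  8 to go: {1,3,4,5,6,7,8,9} 3  {2,3,4,5,6,7,8,9} 3
  if 0:u drops first: 6 orders
  if 2:q drops first: 3 orders
heap linearizations: 9

9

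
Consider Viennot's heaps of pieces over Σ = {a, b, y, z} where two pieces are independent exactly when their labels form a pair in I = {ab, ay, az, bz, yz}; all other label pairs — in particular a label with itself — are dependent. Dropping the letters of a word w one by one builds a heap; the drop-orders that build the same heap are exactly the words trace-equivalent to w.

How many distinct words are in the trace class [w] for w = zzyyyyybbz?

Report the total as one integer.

120

drop 0:z onto floor
drop 1:z onto {0:z}
drop 2:y onto floor
drop 3:y onto {2:y}
drop 4:y onto {3:y}
drop 5:y onto {4:y}
drop 6:y onto {5:y}
drop 7:b onto {6:y}
drop 8:b onto {7:b}
drop 9:z onto {1:z}
ground layer = {0:z, 2:y}
drop-orders for the pieces not yet dropped (sum over which currently-grounded one goes next):
  1 to go: {8} 1  {9} 1
  2 to go: {1,9} 1  {7,8} 1  {8,9} 2
  3 to go: {0,1,9} 1  {1,8,9} 3  {6,7,8} 1  {7,8,9} 3
  4 to go: {0,1,8,9} 4  {1,7,8,9} 6  {5,6,7,8} 1  {6,7,8,9} 4
  5 to go: {0,1,7,8,9} 10  {1,6,7,8,9} 10  {4,5,6,7,8} 1  {5,6,7,8,9} 5
  6 to go: {0,1,6,7,8,9} 20  {1,5,6,7,8,9} 15  {3,4,5,6,7,8} 1  {4,5,6,7,8,9} 6
  7 to go: {0,1,5,6,7,8,9} 35  {1,4,5,6,7,8,9} 21  {2,3,4,5,6,7,8} 1  {3,4,5,6,7,8,9} 7
  8 to go: {0,1,4,5,6,7,8,9} 56  {1,3,4,5,6,7,8,9} 28  {2,3,4,5,6,7,8,9} 8
  if 0:z drops first: 36 orders
  if 2:y drops first: 84 orders
heap linearizations: 120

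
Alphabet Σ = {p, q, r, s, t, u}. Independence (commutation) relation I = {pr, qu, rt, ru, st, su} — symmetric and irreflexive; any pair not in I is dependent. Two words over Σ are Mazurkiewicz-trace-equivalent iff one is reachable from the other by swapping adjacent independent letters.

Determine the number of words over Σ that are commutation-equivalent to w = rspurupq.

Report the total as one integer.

5

piece 0:r — minimal
piece 1:s rests on {0:r}
piece 2:p rests on {1:s}
piece 3:u rests on {2:p}
piece 4:r rests on {1:s}
piece 5:u rests on {3:u}
piece 6:p rests on {5:u}
piece 7:q rests on {4:r, 6:p}
minimal pieces: {0:r}
ways to finish when only these pieces remain (= sum over removing one remaining piece with nothing left below it):
  1 left: {7}→1
  2 left: {4,7}→1  {6,7}→1
  3 left: {4,6,7}→2  {5,6,7}→1
  4 left: {3,5,6,7}→1  {4,5,6,7}→3
  5 left: {2,3,5,6,7}→1  {3,4,5,6,7}→4
  6 left: {2,3,4,5,6,7}→5
  placing 0:r first → 5 extensions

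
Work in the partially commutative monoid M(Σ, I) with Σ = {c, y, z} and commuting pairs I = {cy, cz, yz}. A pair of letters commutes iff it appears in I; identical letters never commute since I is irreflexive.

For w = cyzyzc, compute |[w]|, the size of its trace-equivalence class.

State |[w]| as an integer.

piece 0:c — minimal
piece 1:y — minimal
piece 2:z — minimal
piece 3:y rests on {1:y}
piece 4:z rests on {2:z}
piece 5:c rests on {0:c}
minimal pieces: {0:c, 1:y, 2:z}
ways to finish when only these pieces remain (= sum over removing one remaining piece with nothing left below it):
  1 left: {3}→1  {4}→1  {5}→1
  2 left: {0,5}→1  {1,3}→1  {2,4}→1  {3,4}→2  {3,5}→2  {4,5}→2
  3 left: {0,3,5}→3  {0,4,5}→3  {1,3,4}→3  {1,3,5}→3  {2,3,4}→3  {2,4,5}→3  {3,4,5}→6
  4 left: {0,1,3,5}→6  {0,2,4,5}→6  {0,3,4,5}→12  {1,2,3,4}→6  {1,3,4,5}→12  {2,3,4,5}→12
  placing 0:c first → 30 extensions
  placing 1:y first → 30 extensions
  placing 2:z first → 30 extensions
total linear extensions = 90

90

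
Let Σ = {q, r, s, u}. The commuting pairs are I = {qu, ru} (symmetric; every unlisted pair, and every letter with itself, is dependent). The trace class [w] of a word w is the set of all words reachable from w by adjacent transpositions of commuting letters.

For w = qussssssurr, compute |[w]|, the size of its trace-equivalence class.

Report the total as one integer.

6

0(q) covers ∅
1(u) covers ∅
2(s) covers 0:q, 1:u
3(s) covers 2:s
4(s) covers 3:s
5(s) covers 4:s
6(s) covers 5:s
7(s) covers 6:s
8(u) covers 7:s
9(r) covers 7:s
10(r) covers 9:r
floor of heap: 0:q, 1:u
completions by unplaced set U, small U first (add the entries for U minus each lowest piece of U):
  |U|=1: {8}:1  {10}:1
  |U|=2: {8,10}:2  {9,10}:1
  |U|=3: {8,9,10}:3
  |U|=4: {7,8,9,10}:3
  |U|=5: {6,7,8,9,10}:3
  |U|=6: {5,6,7,8,9,10}:3
  |U|=7: {4,5,6,7,8,9,10}:3
  |U|=8: {3,4,5,6,7,8,9,10}:3
  |U|=9: {2,3,4,5,6,7,8,9,10}:3
  start at 0(q): 3
  start at 1(u): 3
sum over floor = 6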